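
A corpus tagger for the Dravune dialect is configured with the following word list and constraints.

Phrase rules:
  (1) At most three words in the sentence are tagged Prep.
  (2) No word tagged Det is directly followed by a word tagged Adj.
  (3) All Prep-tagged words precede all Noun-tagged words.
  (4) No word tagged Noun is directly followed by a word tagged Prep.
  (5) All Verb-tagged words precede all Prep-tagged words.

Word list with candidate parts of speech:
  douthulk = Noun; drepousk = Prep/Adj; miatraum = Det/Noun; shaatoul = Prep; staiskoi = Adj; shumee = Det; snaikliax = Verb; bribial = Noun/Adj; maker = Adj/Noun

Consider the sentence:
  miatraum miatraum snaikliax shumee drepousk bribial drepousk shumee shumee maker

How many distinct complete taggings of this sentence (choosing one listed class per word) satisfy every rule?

Candidates per position — 1:miatraum {Det,Noun}; 2:miatraum {Det,Noun}; 3:snaikliax {Verb}; 4:shumee {Det}; 5:drepousk {Prep,Adj}; 6:bribial {Noun,Adj}; 7:drepousk {Prep,Adj}; 8:shumee {Det}; 9:shumee {Det}; 10:maker {Adj,Noun}.
There are 64 candidate sequences in total.
The sequences that satisfy every rule: Det Det Verb Det Prep Noun Adj Det Det Noun; Det Det Verb Det Prep Adj Prep Det Det Noun; Det Det Verb Det Prep Adj Adj Det Det Noun.
Count = 3.

3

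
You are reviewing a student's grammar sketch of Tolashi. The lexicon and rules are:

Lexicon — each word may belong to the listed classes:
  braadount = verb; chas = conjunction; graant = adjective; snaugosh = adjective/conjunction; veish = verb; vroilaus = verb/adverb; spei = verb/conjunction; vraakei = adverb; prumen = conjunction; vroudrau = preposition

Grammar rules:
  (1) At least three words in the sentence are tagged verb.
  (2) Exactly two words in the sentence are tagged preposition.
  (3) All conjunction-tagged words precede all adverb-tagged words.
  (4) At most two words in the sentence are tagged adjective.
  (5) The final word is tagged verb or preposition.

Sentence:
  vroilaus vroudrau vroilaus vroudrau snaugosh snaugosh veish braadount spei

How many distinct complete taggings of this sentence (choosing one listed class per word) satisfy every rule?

7

Candidates per position — 1:vroilaus {verb,adverb}; 2:vroudrau {preposition}; 3:vroilaus {verb,adverb}; 4:vroudrau {preposition}; 5:snaugosh {adjective,conjunction}; 6:snaugosh {adjective,conjunction}; 7:veish {verb}; 8:braadount {verb}; 9:spei {verb,conjunction}.
There are 32 candidate sequences in total.
Checking each against the rules leaves 7 sequences.
Count = 7.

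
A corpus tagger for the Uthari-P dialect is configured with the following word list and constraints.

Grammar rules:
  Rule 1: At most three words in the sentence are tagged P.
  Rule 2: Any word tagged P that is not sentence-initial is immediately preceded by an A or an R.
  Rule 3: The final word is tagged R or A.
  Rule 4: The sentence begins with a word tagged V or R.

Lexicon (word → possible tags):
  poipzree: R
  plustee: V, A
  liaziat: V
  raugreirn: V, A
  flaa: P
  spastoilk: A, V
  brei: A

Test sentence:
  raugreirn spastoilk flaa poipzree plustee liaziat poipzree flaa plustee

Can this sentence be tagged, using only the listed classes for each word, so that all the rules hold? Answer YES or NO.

YES

Candidates per position — 1:raugreirn {V,A}; 2:spastoilk {A,V}; 3:flaa {P}; 4:poipzree {R}; 5:plustee {V,A}; 6:liaziat {V}; 7:poipzree {R}; 8:flaa {P}; 9:plustee {V,A}.
One satisfying assignment: V A P R V V R P A.
Rule-by-rule: rule 1 ok; rule 2 ok; rule 3 ok; rule 4 ok.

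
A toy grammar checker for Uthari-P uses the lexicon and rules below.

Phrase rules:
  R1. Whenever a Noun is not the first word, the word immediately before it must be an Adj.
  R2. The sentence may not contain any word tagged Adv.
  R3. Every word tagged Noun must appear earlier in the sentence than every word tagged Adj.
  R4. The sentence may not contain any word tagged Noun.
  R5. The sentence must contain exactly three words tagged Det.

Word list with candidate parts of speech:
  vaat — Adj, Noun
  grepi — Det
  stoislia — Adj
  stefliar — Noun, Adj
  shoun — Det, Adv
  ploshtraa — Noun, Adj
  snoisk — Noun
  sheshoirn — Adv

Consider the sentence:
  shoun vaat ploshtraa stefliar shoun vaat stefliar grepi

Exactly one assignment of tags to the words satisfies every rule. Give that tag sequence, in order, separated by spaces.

Det Adj Adj Adj Det Adj Adj Det

Candidates per position — 1:shoun {Det,Adv}; 2:vaat {Adj,Noun}; 3:ploshtraa {Noun,Adj}; 4:stefliar {Noun,Adj}; 5:shoun {Det,Adv}; 6:vaat {Adj,Noun}; 7:stefliar {Noun,Adj}; 8:grepi {Det}.
At position 1, choosing Adv makes rule 2 impossible to satisfy; hence Det.
At position 2, choosing Noun makes rule 1 impossible to satisfy; hence Adj.
At position 3, choosing Noun makes rule 3 impossible to satisfy; hence Adj.
At position 4, choosing Noun makes rule 3 impossible to satisfy; hence Adj.
At position 5, choosing Adv makes rule 2 impossible to satisfy; hence Det.
At position 6, choosing Noun makes rule 1 impossible to satisfy; hence Adj.
At position 7, choosing Noun makes rule 3 impossible to satisfy; hence Adj.
That leaves exactly one tagging: Det Adj Adj Adj Det Adj Adj Det.
Verifying each rule — rule 1 satisfied; rule 2 satisfied; rule 3 satisfied; rule 4 satisfied; rule 5 satisfied.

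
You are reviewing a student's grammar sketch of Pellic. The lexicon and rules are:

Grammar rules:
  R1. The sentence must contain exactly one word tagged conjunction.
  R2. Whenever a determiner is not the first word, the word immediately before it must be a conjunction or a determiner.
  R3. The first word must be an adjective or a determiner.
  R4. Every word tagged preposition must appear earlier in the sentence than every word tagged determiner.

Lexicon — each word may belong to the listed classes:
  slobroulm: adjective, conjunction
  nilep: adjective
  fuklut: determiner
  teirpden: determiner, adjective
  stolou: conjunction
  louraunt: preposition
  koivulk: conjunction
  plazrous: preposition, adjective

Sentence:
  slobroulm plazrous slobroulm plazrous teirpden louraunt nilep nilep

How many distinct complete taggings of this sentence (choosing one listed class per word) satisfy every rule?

Candidates per position — 1:slobroulm {adjective,conjunction}; 2:plazrous {preposition,adjective}; 3:slobroulm {adjective,conjunction}; 4:plazrous {preposition,adjective}; 5:teirpden {determiner,adjective}; 6:louraunt {preposition}; 7:nilep {adjective}; 8:nilep {adjective}.
There are 32 candidate sequences in total.
The sequences that satisfy every rule: adjective preposition conjunction preposition adjective preposition adjective adjective; adjective preposition conjunction adjective adjective preposition adjective adjective; adjective adjective conjunction preposition adjective preposition adjective adjective; adjective adjective conjunction adjective adjective preposition adjective adjective.
Count = 4.

4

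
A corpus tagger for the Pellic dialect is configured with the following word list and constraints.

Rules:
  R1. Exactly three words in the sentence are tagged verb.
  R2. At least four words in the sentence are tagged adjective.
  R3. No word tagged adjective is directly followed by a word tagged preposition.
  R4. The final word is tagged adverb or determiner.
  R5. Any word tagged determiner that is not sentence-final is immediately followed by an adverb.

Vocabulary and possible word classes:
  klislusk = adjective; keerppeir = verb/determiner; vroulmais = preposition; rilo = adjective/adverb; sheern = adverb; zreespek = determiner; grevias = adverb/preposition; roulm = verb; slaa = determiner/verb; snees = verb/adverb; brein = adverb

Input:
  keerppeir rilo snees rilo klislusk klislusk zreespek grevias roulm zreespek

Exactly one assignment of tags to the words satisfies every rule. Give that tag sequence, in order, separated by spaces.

Candidates per position — 1:keerppeir {verb,determiner}; 2:rilo {adjective,adverb}; 3:snees {verb,adverb}; 4:rilo {adjective,adverb}; 5:klislusk {adjective}; 6:klislusk {adjective}; 7:zreespek {determiner}; 8:grevias {adverb,preposition}; 9:roulm {verb}; 10:zreespek {determiner}.
If word 1 were determiner, no tagging could satisfy rule 1; so word 1 is verb.
If word 2 were adverb, no tagging could satisfy rule 2; so word 2 is adjective.
If word 3 were adverb, no tagging could satisfy rule 1; so word 3 is verb.
If word 4 were adverb, no tagging could satisfy rule 2; so word 4 is adjective.
If word 8 were preposition, no tagging could satisfy rule 5; so word 8 is adverb.
That leaves exactly one tagging: verb adjective verb adjective adjective adjective determiner adverb verb determiner.
Check: rule 1 satisfied; rule 2 satisfied; rule 3 satisfied; rule 4 satisfied; rule 5 satisfied.

verb adjective verb adjective adjective adjective determiner adverb verb determiner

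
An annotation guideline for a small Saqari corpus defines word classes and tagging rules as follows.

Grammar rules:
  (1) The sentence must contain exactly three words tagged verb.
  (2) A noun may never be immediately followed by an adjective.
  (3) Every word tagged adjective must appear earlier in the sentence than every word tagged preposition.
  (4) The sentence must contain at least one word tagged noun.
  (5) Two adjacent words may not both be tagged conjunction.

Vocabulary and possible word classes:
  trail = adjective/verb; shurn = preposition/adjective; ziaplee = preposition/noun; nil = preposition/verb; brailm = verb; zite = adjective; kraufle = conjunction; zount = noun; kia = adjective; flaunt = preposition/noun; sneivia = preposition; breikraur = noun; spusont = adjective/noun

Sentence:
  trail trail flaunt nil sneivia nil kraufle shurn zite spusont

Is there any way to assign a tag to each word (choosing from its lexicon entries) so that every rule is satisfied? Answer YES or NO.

Candidates per position — 1:trail {adjective,verb}; 2:trail {adjective,verb}; 3:flaunt {preposition,noun}; 4:nil {preposition,verb}; 5:sneivia {preposition}; 6:nil {preposition,verb}; 7:kraufle {conjunction}; 8:shurn {preposition,adjective}; 9:zite {adjective}; 10:spusont {adjective,noun}.
Rule 3 cannot be satisfied by any choice of tags from the lexicon.
So there is no consistent tagging.

NO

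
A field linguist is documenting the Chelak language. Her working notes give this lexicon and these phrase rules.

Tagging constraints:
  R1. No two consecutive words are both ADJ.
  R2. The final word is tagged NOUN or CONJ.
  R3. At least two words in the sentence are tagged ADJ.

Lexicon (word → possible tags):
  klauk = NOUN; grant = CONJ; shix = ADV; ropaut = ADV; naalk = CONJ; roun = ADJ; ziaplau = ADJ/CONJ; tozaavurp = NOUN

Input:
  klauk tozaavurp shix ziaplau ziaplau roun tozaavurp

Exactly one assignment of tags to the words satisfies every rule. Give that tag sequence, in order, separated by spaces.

NOUN NOUN ADV ADJ CONJ ADJ NOUN

Candidates per position — 1:klauk {NOUN}; 2:tozaavurp {NOUN}; 3:shix {ADV}; 4:ziaplau {ADJ,CONJ}; 5:ziaplau {ADJ,CONJ}; 6:roun {ADJ}; 7:tozaavurp {NOUN}.
Position 5: ADJ is ruled out by rule 1; that leaves CONJ.
Position 4: CONJ is ruled out by rule 3; that leaves ADJ.
The unique satisfying tagging is: NOUN NOUN ADV ADJ CONJ ADJ NOUN.
Checking: rule 1 satisfied; rule 2 satisfied; rule 3 satisfied.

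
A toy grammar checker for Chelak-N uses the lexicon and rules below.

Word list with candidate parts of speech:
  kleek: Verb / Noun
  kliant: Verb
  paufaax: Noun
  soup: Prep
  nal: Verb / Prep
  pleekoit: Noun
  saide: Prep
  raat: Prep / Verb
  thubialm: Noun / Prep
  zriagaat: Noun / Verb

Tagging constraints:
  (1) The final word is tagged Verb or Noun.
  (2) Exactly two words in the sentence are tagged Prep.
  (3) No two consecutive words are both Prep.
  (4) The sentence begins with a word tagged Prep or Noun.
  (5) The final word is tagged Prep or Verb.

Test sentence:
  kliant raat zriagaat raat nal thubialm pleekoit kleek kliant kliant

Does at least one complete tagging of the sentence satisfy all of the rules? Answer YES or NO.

NO

Candidates per position — 1:kliant {Verb}; 2:raat {Prep,Verb}; 3:zriagaat {Noun,Verb}; 4:raat {Prep,Verb}; 5:nal {Verb,Prep}; 6:thubialm {Noun,Prep}; 7:pleekoit {Noun}; 8:kleek {Verb,Noun}; 9:kliant {Verb}; 10:kliant {Verb}.
Rule 4 cannot be satisfied by any choice of tags from the lexicon.
So there is no consistent tagging.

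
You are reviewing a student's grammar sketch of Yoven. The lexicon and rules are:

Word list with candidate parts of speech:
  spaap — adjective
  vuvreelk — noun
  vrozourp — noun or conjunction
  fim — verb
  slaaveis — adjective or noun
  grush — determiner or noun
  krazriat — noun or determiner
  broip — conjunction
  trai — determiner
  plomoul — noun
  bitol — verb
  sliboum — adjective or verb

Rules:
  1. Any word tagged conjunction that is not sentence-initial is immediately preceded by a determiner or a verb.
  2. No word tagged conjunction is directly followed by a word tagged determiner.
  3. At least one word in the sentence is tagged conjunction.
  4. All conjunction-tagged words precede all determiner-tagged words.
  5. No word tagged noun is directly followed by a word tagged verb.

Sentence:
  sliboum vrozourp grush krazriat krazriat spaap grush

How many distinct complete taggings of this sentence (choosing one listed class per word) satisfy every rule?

Candidates per position — 1:sliboum {adjective,verb}; 2:vrozourp {noun,conjunction}; 3:grush {determiner,noun}; 4:krazriat {noun,determiner}; 5:krazriat {noun,determiner}; 6:spaap {adjective}; 7:grush {determiner,noun}.
There are 64 candidate sequences in total.
Checking each against the rules leaves 8 sequences.
Count = 8.

8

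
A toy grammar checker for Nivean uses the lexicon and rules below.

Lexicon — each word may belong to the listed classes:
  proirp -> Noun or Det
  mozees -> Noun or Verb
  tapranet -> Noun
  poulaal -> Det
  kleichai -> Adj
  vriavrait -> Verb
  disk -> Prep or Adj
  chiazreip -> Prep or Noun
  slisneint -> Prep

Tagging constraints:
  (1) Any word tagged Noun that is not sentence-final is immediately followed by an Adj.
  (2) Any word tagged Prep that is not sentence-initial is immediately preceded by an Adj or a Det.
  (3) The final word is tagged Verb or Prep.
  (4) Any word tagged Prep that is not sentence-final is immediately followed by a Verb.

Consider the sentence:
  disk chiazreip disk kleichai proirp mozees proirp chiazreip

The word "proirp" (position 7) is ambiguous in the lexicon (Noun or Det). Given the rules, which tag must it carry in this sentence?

Candidates per position — 1:disk {Prep,Adj}; 2:chiazreip {Prep,Noun}; 3:disk {Prep,Adj}; 4:kleichai {Adj}; 5:proirp {Noun,Det}; 6:mozees {Noun,Verb}; 7:proirp {Noun,Det}; 8:chiazreip {Prep,Noun}.
Position 1: tagging it Prep would leave rule 4 unsatisfiable, so it must be Adj.
Position 2: tagging it Prep would leave rule 4 unsatisfiable, so it must be Noun.
Position 3: tagging it Prep would leave rule 1 unsatisfiable, so it must be Adj.
Position 5: tagging it Noun would leave rule 1 unsatisfiable, so it must be Det.
Position 6: tagging it Noun would leave rule 1 unsatisfiable, so it must be Verb.
Position 7: tagging it Noun would leave rule 1 unsatisfiable, so it must be Det.
Position 8: tagging it Noun would leave rule 3 unsatisfiable, so it must be Prep.
So the tagging must be: Adj Noun Adj Adj Det Verb Det Prep.
Verifying each rule — rule 1 satisfied; rule 2 satisfied; rule 3 satisfied; rule 4 satisfied.

Det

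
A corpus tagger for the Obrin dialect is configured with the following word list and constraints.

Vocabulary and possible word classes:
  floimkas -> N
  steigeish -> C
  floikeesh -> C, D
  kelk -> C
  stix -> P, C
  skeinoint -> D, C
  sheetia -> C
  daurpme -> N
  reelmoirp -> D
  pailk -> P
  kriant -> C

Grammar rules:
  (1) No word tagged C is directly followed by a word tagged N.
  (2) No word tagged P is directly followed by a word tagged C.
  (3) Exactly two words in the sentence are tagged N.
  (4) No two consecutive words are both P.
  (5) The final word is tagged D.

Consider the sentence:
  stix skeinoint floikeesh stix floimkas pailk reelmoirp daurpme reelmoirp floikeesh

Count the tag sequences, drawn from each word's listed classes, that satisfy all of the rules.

6

Candidates per position — 1:stix {P,C}; 2:skeinoint {D,C}; 3:floikeesh {C,D}; 4:stix {P,C}; 5:floimkas {N}; 6:pailk {P}; 7:reelmoirp {D}; 8:daurpme {N}; 9:reelmoirp {D}; 10:floikeesh {C,D}.
There are 32 candidate sequences in total.
Checking each against the rules leaves 6 sequences.
Count = 6.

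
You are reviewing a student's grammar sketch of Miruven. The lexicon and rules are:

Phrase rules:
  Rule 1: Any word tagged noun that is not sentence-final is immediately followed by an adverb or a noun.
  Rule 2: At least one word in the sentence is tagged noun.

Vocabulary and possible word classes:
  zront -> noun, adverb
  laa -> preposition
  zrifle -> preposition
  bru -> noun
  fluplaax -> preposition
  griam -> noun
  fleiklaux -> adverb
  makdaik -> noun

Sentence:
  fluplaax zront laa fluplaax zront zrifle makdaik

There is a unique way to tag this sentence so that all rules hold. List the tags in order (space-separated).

Candidates per position — 1:fluplaax {preposition}; 2:zront {noun,adverb}; 3:laa {preposition}; 4:fluplaax {preposition}; 5:zront {noun,adverb}; 6:zrifle {preposition}; 7:makdaik {noun}.
If word 2 were noun, no tagging could satisfy rule 1; so word 2 is adverb.
If word 5 were noun, no tagging could satisfy rule 1; so word 5 is adverb.
So the tagging must be: preposition adverb preposition preposition adverb preposition noun.
Check: rule 1 ✓; rule 2 ✓.

preposition adverb preposition preposition adverb preposition noun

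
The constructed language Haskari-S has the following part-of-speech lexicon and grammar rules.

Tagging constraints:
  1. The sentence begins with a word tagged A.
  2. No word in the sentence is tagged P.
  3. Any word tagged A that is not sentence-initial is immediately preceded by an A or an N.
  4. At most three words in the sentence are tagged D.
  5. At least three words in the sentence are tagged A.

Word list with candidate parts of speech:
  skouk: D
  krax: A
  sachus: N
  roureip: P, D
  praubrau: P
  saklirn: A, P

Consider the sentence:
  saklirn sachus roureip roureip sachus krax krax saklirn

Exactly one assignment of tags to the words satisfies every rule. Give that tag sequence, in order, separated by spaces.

A N D D N A A A

Candidates per position — 1:saklirn {A,P}; 2:sachus {N}; 3:roureip {P,D}; 4:roureip {P,D}; 5:sachus {N}; 6:krax {A}; 7:krax {A}; 8:saklirn {A,P}.
Position 1: tagging it P would leave rule 1 unsatisfiable, so it must be A.
Position 3: tagging it P would leave rule 2 unsatisfiable, so it must be D.
Position 4: tagging it P would leave rule 2 unsatisfiable, so it must be D.
Position 8: tagging it P would leave rule 2 unsatisfiable, so it must be A.
The unique satisfying tagging is: A N D D N A A A.
Checking: rule 1 ✓; rule 2 ✓; rule 3 ✓; rule 4 ✓; rule 5 ✓.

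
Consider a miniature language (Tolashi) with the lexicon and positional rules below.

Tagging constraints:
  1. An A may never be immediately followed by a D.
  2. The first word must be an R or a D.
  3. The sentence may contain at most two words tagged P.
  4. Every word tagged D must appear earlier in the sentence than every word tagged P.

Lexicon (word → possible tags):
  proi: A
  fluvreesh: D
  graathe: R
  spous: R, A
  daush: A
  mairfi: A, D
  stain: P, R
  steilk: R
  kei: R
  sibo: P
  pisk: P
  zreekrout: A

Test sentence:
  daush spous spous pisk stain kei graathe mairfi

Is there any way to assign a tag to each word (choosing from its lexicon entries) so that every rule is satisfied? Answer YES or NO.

Candidates per position — 1:daush {A}; 2:spous {R,A}; 3:spous {R,A}; 4:pisk {P}; 5:stain {P,R}; 6:kei {R}; 7:graathe {R}; 8:mairfi {A,D}.
Rule 2 cannot be satisfied by any choice of tags from the lexicon.
So there is no consistent tagging.

NO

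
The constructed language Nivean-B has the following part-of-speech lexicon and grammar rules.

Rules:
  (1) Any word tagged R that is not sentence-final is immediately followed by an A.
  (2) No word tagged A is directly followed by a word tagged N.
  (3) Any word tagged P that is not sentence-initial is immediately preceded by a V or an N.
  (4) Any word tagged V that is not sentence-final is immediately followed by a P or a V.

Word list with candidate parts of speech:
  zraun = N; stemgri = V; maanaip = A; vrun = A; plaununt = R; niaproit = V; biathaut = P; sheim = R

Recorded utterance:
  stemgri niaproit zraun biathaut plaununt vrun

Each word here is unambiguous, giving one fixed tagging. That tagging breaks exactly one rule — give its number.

Fixed tagging: V V N P R A.
Rule check: R1 ✓, R2 ✓, R3 ✓, R4 ✗.
Only rule 4 fails.

4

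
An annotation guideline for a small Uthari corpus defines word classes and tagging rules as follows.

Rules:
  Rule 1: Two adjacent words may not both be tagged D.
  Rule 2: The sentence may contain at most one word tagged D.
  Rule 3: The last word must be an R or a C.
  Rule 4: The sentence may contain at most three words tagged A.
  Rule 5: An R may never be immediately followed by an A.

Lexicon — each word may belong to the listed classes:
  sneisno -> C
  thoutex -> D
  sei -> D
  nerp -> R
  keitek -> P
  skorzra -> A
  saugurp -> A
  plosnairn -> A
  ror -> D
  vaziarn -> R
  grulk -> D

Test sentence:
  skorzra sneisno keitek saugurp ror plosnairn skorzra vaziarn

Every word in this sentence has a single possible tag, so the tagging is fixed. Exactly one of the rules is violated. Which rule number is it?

Fixed tagging: A C P A D A A R.
Rule check: R1 ok, R2 ok, R3 ok, R4 fails, R5 ok.
Only rule 4 fails.

4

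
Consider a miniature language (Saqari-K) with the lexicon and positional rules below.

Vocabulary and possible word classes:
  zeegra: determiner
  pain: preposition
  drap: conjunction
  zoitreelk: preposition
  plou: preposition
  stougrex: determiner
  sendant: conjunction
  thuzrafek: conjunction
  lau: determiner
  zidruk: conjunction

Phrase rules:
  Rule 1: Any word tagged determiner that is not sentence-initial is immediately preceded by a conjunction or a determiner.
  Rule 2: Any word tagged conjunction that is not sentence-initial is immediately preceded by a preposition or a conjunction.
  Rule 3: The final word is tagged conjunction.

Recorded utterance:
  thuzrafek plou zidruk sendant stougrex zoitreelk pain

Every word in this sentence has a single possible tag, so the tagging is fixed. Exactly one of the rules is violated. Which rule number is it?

Fixed tagging: conjunction preposition conjunction conjunction determiner preposition preposition.
Applying the rules: R1 ✓, R2 ✓, R3 ✗.
Only rule 3 fails.

3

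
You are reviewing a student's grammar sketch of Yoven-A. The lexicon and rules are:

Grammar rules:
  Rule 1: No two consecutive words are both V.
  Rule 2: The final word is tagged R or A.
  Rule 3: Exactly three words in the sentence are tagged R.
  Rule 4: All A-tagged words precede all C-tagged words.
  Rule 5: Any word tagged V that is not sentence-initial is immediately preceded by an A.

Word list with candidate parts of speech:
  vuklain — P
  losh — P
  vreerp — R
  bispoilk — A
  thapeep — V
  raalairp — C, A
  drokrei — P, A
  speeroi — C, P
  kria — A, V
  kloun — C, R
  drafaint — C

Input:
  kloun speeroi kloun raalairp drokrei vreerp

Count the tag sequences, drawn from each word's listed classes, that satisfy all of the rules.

4

Candidates per position — 1:kloun {C,R}; 2:speeroi {C,P}; 3:kloun {C,R}; 4:raalairp {C,A}; 5:drokrei {P,A}; 6:vreerp {R}.
There are 32 candidate sequences in total.
The sequences that satisfy every rule: R C R C P R; R P R C P R; R P R A P R; R P R A A R.
Count = 4.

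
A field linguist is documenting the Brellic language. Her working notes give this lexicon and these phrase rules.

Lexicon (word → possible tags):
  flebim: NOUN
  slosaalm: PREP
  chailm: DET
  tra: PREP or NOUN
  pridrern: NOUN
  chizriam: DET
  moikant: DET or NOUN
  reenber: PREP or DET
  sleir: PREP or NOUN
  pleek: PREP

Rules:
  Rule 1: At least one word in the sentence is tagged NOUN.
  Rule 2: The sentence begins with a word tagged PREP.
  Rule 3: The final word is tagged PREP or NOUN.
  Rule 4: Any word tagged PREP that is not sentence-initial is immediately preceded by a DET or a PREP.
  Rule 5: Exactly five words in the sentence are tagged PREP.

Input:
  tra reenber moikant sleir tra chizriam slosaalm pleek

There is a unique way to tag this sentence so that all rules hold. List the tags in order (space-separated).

Candidates per position — 1:tra {PREP,NOUN}; 2:reenber {PREP,DET}; 3:moikant {DET,NOUN}; 4:sleir {PREP,NOUN}; 5:tra {PREP,NOUN}; 6:chizriam {DET}; 7:slosaalm {PREP}; 8:pleek {PREP}.
Position 1: tagging it NOUN would leave rule 2 unsatisfiable, so it must be PREP.
The remaining ambiguous positions (2, 3, 4, 5) are resolved jointly — only one combination satisfies every rule.
The unique satisfying tagging is: PREP PREP DET PREP NOUN DET PREP PREP.
Check: rule 1 satisfied; rule 2 satisfied; rule 3 satisfied; rule 4 satisfied; rule 5 satisfied.

PREP PREP DET PREP NOUN DET PREP PREP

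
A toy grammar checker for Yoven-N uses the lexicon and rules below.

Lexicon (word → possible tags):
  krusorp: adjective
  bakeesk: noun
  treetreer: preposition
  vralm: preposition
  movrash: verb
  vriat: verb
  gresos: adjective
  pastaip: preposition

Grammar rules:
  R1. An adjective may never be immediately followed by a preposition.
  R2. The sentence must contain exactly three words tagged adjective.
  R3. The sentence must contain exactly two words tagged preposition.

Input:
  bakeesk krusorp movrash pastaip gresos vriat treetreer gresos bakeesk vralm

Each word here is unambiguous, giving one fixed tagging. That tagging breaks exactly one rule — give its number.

3

Fixed tagging: noun adjective verb preposition adjective verb preposition adjective noun preposition.
Rule check: R1 ✓, R2 ✓, R3 ✗.
Only rule 3 fails.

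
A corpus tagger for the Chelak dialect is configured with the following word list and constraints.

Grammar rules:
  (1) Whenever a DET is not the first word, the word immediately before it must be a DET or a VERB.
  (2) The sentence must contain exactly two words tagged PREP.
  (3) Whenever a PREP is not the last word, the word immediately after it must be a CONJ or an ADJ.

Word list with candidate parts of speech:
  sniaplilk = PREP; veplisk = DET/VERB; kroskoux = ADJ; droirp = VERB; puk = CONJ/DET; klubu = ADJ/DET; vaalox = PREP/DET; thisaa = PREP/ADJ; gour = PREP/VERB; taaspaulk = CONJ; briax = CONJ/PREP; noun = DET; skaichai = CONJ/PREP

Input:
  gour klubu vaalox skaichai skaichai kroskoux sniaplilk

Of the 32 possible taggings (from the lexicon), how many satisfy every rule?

4

Candidates per position — 1:gour {PREP,VERB}; 2:klubu {ADJ,DET}; 3:vaalox {PREP,DET}; 4:skaichai {CONJ,PREP}; 5:skaichai {CONJ,PREP}; 6:kroskoux {ADJ}; 7:sniaplilk {PREP}.
There are 32 candidate sequences in total.
The sequences that satisfy every rule: VERB ADJ PREP CONJ CONJ ADJ PREP; VERB DET PREP CONJ CONJ ADJ PREP; VERB DET DET CONJ PREP ADJ PREP; VERB DET DET PREP CONJ ADJ PREP.
Count = 4.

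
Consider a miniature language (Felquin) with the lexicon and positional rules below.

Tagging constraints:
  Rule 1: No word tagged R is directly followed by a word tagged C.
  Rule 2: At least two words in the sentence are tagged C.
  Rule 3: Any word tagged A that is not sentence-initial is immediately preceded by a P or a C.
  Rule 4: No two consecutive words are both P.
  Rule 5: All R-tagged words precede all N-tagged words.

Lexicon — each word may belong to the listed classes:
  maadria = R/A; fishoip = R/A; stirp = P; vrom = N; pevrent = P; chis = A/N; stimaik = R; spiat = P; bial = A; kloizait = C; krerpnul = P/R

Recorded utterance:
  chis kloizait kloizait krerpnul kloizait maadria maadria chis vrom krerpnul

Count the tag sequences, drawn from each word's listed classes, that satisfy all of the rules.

2

Candidates per position — 1:chis {A,N}; 2:kloizait {C}; 3:kloizait {C}; 4:krerpnul {P,R}; 5:kloizait {C}; 6:maadria {R,A}; 7:maadria {R,A}; 8:chis {A,N}; 9:vrom {N}; 10:krerpnul {P,R}.
There are 64 candidate sequences in total.
The sequences that satisfy every rule: A C C P C R R N N P; A C C P C A R N N P.
Count = 2.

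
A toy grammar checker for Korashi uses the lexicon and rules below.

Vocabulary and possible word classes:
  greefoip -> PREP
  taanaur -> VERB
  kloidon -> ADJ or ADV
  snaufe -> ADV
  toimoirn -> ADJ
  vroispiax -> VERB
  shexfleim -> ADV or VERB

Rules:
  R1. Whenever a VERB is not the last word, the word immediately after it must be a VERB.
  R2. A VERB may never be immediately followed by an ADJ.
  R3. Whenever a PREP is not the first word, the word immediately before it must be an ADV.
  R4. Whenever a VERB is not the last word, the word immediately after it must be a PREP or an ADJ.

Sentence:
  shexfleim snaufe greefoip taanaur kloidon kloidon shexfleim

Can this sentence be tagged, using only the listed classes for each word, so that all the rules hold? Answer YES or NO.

Candidates per position — 1:shexfleim {ADV,VERB}; 2:snaufe {ADV}; 3:greefoip {PREP}; 4:taanaur {VERB}; 5:kloidon {ADJ,ADV}; 6:kloidon {ADJ,ADV}; 7:shexfleim {ADV,VERB}.
Rule 1 cannot be satisfied by any choice of tags from the lexicon.
So there is no consistent tagging.

NO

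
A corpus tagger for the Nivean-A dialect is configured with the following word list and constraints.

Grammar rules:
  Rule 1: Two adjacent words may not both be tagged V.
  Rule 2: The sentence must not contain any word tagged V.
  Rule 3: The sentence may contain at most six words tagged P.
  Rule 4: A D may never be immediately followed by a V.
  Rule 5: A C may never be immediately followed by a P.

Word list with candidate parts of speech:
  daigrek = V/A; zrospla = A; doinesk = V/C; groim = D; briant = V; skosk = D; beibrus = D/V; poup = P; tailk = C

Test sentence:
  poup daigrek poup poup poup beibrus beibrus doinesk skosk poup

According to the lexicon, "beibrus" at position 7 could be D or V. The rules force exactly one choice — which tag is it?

D

Candidates per position — 1:poup {P}; 2:daigrek {V,A}; 3:poup {P}; 4:poup {P}; 5:poup {P}; 6:beibrus {D,V}; 7:beibrus {D,V}; 8:doinesk {V,C}; 9:skosk {D}; 10:poup {P}.
At position 2, choosing V makes rule 2 impossible to satisfy; hence A.
At position 6, choosing V makes rule 2 impossible to satisfy; hence D.
At position 7, choosing V makes rule 2 impossible to satisfy; hence D.
At position 8, choosing V makes rule 2 impossible to satisfy; hence C.
The unique satisfying tagging is: P A P P P D D C D P.
Verifying each rule — rule 1 holds; rule 2 holds; rule 3 holds; rule 4 holds; rule 5 holds.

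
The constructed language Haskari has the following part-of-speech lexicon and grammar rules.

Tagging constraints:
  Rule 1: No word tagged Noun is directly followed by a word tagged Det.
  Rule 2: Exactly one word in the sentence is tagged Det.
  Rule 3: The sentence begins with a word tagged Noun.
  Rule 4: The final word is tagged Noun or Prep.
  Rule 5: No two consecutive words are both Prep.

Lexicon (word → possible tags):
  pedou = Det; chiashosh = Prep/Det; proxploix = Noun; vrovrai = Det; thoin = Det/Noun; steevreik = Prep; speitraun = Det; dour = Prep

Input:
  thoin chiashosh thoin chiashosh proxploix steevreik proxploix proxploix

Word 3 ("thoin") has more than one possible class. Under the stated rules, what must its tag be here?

Det

Candidates per position — 1:thoin {Det,Noun}; 2:chiashosh {Prep,Det}; 3:thoin {Det,Noun}; 4:chiashosh {Prep,Det}; 5:proxploix {Noun}; 6:steevreik {Prep}; 7:proxploix {Noun}; 8:proxploix {Noun}.
If word 1 were Det, no tagging could satisfy rule 3; so word 1 is Noun.
If word 2 were Det, no tagging could satisfy rule 1; so word 2 is Prep.
Position 3: the remaining choice is settled jointly with positions 4 — only Det at position 3 is part of a tagging that satisfies every rule.
So the tagging must be: Noun Prep Det Prep Noun Prep Noun Noun.
Checking: rule 1 holds; rule 2 holds; rule 3 holds; rule 4 holds; rule 5 holds.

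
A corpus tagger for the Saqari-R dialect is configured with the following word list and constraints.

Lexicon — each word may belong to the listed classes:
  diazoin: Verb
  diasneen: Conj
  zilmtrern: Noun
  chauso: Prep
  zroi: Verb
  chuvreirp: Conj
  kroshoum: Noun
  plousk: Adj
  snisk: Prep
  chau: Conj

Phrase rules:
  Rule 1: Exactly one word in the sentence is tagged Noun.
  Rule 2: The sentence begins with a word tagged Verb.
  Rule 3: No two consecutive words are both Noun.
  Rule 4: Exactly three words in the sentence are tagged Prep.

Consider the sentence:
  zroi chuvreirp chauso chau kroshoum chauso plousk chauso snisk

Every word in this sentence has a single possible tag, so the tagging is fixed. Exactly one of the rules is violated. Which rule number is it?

4

Fixed tagging: Verb Conj Prep Conj Noun Prep Adj Prep Prep.
Rule check: R1 ✓, R2 ✓, R3 ✓, R4 ✗.
Only rule 4 fails.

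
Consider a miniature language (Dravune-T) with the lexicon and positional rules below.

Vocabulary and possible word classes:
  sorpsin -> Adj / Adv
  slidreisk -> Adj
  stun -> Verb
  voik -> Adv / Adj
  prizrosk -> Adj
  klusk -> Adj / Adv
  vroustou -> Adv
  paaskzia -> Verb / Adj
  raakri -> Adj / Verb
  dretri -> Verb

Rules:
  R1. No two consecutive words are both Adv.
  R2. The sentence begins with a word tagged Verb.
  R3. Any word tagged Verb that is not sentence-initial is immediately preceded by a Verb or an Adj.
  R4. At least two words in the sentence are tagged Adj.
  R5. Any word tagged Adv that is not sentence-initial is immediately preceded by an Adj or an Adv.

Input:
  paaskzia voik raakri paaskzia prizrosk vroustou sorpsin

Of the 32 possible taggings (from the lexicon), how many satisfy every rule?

4

Candidates per position — 1:paaskzia {Verb,Adj}; 2:voik {Adv,Adj}; 3:raakri {Adj,Verb}; 4:paaskzia {Verb,Adj}; 5:prizrosk {Adj}; 6:vroustou {Adv}; 7:sorpsin {Adj,Adv}.
There are 32 candidate sequences in total.
The sequences that satisfy every rule: Verb Adj Adj Verb Adj Adv Adj; Verb Adj Adj Adj Adj Adv Adj; Verb Adj Verb Verb Adj Adv Adj; Verb Adj Verb Adj Adj Adv Adj.
Count = 4.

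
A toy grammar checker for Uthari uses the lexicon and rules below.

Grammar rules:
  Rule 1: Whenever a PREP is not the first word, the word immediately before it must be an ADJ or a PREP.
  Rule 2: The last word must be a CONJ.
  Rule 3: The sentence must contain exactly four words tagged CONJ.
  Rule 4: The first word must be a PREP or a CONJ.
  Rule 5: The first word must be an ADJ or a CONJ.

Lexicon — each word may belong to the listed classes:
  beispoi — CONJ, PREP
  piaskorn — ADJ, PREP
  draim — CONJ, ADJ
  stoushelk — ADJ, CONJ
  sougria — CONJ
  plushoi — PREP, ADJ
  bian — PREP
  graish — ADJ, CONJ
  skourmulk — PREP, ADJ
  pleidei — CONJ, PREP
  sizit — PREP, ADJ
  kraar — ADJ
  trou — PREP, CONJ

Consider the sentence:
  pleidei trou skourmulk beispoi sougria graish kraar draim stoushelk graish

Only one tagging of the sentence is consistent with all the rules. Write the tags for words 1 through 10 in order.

Candidates per position — 1:pleidei {CONJ,PREP}; 2:trou {PREP,CONJ}; 3:skourmulk {PREP,ADJ}; 4:beispoi {CONJ,PREP}; 5:sougria {CONJ}; 6:graish {ADJ,CONJ}; 7:kraar {ADJ}; 8:draim {CONJ,ADJ}; 9:stoushelk {ADJ,CONJ}; 10:graish {ADJ,CONJ}.
Position 1: PREP is ruled out by rule 5; that leaves CONJ.
Position 2: PREP is ruled out by rule 1; that leaves CONJ.
Position 3: PREP is ruled out by rule 1; that leaves ADJ.
Position 10: ADJ is ruled out by rule 2; that leaves CONJ.
Position 4: CONJ is ruled out by rule 3; that leaves PREP.
Position 6: CONJ is ruled out by rule 3; that leaves ADJ.
Position 8: CONJ is ruled out by rule 3; that leaves ADJ.
Position 9: CONJ is ruled out by rule 3; that leaves ADJ.
That leaves exactly one tagging: CONJ CONJ ADJ PREP CONJ ADJ ADJ ADJ ADJ CONJ.
Verifying each rule — rule 1 ok; rule 2 ok; rule 3 ok; rule 4 ok; rule 5 ok.

CONJ CONJ ADJ PREP CONJ ADJ ADJ ADJ ADJ CONJ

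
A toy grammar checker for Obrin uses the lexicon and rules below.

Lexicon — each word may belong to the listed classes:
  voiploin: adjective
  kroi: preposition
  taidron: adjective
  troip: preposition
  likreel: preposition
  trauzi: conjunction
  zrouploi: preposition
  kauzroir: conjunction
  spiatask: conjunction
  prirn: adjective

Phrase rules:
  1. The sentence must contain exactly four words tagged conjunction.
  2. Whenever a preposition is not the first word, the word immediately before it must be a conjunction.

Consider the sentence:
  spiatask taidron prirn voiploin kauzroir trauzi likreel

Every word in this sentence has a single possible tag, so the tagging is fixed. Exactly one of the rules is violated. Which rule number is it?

Fixed tagging: conjunction adjective adjective adjective conjunction conjunction preposition.
Checking each rule: R1 fails, R2 ok.
Only rule 1 fails.

1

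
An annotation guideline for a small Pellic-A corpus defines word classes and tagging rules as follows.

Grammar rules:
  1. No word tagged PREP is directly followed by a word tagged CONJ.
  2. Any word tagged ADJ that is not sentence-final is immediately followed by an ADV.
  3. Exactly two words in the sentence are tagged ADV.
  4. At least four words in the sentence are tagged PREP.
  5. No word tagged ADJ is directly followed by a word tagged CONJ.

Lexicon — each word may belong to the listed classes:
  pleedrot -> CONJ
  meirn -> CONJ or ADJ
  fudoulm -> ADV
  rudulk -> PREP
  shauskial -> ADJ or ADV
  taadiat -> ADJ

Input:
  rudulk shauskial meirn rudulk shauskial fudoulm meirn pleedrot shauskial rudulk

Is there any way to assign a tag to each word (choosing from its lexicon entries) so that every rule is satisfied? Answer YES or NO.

NO

Candidates per position — 1:rudulk {PREP}; 2:shauskial {ADJ,ADV}; 3:meirn {CONJ,ADJ}; 4:rudulk {PREP}; 5:shauskial {ADJ,ADV}; 6:fudoulm {ADV}; 7:meirn {CONJ,ADJ}; 8:pleedrot {CONJ}; 9:shauskial {ADJ,ADV}; 10:rudulk {PREP}.
Rule 4 cannot be satisfied by any choice of tags from the lexicon.
So there is no consistent tagging.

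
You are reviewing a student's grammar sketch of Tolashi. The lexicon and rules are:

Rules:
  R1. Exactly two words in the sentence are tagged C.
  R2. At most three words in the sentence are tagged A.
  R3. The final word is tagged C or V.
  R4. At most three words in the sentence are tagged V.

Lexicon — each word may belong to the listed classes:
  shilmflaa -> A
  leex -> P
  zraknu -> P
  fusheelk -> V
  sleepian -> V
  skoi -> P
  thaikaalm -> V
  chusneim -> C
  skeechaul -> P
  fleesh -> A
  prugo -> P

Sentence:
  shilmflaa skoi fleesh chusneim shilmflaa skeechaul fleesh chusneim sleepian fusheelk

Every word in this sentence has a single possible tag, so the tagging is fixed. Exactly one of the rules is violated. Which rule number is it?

Fixed tagging: A P A C A P A C V V.
Applying the rules: R1 ok, R2 fails, R3 ok, R4 ok.
Only rule 2 fails.

2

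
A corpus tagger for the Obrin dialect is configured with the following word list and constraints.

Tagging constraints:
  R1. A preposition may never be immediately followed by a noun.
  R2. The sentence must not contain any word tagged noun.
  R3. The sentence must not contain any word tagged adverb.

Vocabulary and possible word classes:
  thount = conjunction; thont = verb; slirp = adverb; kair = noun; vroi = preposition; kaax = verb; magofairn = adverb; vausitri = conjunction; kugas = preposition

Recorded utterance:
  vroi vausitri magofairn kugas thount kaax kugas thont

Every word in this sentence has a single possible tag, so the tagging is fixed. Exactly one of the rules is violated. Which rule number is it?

Fixed tagging: preposition conjunction adverb preposition conjunction verb preposition verb.
Applying the rules: R1 holds, R2 holds, R3 violated.
Only rule 3 fails.

3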